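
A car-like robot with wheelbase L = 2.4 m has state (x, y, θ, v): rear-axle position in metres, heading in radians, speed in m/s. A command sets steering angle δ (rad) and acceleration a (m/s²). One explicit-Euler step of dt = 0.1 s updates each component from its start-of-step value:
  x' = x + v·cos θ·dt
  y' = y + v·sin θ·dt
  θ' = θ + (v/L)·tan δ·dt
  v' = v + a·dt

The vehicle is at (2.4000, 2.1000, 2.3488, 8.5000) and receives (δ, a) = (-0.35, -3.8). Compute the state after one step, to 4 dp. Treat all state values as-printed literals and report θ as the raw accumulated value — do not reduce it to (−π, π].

x' = 2.4000 + 8.5000·cos(2.3488)·0.1 = 1.8034
y' = 2.1000 + 8.5000·sin(2.3488)·0.1 = 2.7055
θ' = 2.3488 + (8.5000/2.4)·tan(-0.35)·0.1 = 2.2195
v' = 8.5000 − 3.8000·0.1 = 8.1200

(1.8034, 2.7055, 2.2195, 8.1200)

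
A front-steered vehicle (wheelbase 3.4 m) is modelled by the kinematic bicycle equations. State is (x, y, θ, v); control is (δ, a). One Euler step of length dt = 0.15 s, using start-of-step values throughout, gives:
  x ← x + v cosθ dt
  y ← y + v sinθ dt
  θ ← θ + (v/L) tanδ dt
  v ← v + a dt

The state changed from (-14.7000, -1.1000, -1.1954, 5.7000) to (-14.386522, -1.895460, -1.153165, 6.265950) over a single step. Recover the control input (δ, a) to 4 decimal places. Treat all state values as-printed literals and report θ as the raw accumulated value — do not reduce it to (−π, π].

δ = 0.1664, a = 3.7730

a = (v'−v)/dt = (0.565950)/0.15 = 3.7730
Δθ = θ'−θ = 0.042235;  (v·dt/L) = 5.7000·0.15/3.4 = 0.251471
tan δ = Δθ·L/(v·dt) = 0.167952  →  δ = 0.1664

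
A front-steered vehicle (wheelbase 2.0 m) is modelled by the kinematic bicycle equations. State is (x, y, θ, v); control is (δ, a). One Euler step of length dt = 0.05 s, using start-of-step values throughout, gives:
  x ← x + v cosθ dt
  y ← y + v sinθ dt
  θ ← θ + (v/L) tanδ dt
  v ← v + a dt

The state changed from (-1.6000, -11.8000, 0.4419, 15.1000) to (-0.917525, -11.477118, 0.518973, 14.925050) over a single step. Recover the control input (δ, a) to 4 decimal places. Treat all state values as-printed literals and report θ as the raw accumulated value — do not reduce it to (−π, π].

δ = 0.2014, a = -3.4990

a = (v'−v)/dt = (-0.174950)/0.05 = -3.4990
Δθ = θ'−θ = 0.077073;  (v·dt/L) = 15.1000·0.05/2.0 = 0.377500
tan δ = Δθ·L/(v·dt) = 0.204167  →  δ = 0.2014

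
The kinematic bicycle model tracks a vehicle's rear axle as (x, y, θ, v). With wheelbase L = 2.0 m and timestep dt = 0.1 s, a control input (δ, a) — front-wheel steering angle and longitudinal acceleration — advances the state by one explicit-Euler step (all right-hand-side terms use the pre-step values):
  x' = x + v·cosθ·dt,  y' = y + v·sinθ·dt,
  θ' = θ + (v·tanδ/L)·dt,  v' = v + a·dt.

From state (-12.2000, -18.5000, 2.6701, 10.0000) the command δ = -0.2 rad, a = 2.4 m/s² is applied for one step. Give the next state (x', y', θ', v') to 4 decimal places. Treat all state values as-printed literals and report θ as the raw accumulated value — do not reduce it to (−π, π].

(-13.0909, -18.0458, 2.5687, 10.2400)

x' = -12.2000 + 10.0000·cos(2.6701)·0.1 = -13.0909
y' = -18.5000 + 10.0000·sin(2.6701)·0.1 = -18.0458
θ' = 2.6701 + (10.0000/2.0)·tan(-0.2)·0.1 = 2.5687
v' = 10.0000 + 2.4000·0.1 = 10.2400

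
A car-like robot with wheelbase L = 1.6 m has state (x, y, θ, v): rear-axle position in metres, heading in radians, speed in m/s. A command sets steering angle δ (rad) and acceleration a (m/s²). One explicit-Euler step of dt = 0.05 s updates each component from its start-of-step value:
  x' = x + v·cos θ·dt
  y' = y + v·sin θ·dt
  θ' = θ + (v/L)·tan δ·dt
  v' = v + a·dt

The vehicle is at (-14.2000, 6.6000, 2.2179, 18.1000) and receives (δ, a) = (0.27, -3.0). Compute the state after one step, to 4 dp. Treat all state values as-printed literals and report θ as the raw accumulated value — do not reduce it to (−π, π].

x' = -14.2000 + 18.1000·cos(2.2179)·0.05 = -14.7456
y' = 6.6000 + 18.1000·sin(2.2179)·0.05 = 7.3220
θ' = 2.2179 + (18.1000/1.6)·tan(0.27)·0.05 = 2.3744
v' = 18.1000 − 3.0000·0.05 = 17.9500

(-14.7456, 7.3220, 2.3744, 17.9500)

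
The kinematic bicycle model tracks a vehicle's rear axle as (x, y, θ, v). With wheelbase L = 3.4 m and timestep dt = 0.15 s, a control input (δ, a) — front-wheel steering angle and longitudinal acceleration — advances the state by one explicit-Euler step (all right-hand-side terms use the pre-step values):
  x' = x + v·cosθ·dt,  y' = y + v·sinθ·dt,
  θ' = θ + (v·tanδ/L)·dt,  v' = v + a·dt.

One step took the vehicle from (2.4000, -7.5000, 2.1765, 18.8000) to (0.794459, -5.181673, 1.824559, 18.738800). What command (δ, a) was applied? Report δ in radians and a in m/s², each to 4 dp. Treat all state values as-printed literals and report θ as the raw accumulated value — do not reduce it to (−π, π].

a = (v'−v)/dt = (-0.061200)/0.15 = -0.4080
Δθ = θ'−θ = -0.351941;  (v·dt/L) = 18.8000·0.15/3.4 = 0.829412
tan δ = Δθ·L/(v·dt) = -0.424326  →  δ = -0.4013

δ = -0.4013, a = -0.4080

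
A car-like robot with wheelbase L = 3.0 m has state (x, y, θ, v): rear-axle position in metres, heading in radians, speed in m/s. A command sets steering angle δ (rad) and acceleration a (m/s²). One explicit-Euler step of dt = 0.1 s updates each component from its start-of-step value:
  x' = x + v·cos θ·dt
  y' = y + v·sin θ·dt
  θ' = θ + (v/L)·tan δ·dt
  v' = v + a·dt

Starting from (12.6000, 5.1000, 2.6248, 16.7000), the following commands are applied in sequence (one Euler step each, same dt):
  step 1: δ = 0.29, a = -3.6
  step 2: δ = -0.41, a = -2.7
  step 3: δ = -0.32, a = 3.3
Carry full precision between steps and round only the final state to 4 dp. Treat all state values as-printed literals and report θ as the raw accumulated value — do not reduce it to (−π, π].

(8.2759, 7.3771, 2.3767, 16.4000)

after step 1 (δ=0.29, a=-3.6): (11.148088, 5.925137, 2.790916, 16.340000)
after step 2 (δ=-0.41, a=-2.7): (9.613532, 6.486470, 2.554187, 16.070000)
after step 3 (δ=-0.32, a=3.3): (8.275895, 7.377075, 2.376673, 16.400000)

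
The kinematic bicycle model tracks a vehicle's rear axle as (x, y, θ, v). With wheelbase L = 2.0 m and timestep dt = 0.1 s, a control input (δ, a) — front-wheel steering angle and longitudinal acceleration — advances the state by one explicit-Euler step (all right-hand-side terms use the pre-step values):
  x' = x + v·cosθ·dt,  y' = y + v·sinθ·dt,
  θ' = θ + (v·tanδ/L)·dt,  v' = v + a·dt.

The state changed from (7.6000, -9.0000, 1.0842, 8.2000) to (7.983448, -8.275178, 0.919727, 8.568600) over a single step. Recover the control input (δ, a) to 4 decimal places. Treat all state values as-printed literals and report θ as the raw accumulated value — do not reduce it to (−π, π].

δ = -0.3815, a = 3.6860

a = (v'−v)/dt = (0.368600)/0.1 = 3.6860
Δθ = θ'−θ = -0.164473;  (v·dt/L) = 8.2000·0.1/2.0 = 0.410000
tan δ = Δθ·L/(v·dt) = -0.401154  →  δ = -0.3815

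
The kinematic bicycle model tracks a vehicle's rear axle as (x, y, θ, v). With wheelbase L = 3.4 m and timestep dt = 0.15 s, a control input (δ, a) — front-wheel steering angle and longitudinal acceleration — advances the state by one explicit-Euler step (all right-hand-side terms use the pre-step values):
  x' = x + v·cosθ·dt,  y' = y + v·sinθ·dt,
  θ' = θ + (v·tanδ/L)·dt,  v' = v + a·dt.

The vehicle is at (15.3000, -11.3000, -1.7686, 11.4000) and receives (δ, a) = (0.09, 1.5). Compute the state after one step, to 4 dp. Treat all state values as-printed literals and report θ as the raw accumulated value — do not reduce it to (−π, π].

x' = 15.3000 + 11.4000·cos(-1.7686)·0.15 = 14.9640
y' = -11.3000 + 11.4000·sin(-1.7686)·0.15 = -12.9767
θ' = -1.7686 + (11.4000/3.4)·tan(0.09)·0.15 = -1.7232
v' = 11.4000 + 1.5000·0.15 = 11.6250

(14.9640, -12.9767, -1.7232, 11.6250)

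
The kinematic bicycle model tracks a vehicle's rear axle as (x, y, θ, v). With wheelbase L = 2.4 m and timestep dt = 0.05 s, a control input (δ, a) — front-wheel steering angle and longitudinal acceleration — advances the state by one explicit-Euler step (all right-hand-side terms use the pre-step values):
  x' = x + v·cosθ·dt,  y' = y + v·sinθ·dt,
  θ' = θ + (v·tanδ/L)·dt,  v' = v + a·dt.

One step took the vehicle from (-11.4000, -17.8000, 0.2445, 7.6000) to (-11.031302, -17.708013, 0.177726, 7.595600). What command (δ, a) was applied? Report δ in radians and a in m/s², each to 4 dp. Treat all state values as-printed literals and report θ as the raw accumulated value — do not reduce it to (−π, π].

δ = -0.3991, a = -0.0880

a = (v'−v)/dt = (-0.004400)/0.05 = -0.0880
Δθ = θ'−θ = -0.066774;  (v·dt/L) = 7.6000·0.05/2.4 = 0.158333
tan δ = Δθ·L/(v·dt) = -0.421731  →  δ = -0.3991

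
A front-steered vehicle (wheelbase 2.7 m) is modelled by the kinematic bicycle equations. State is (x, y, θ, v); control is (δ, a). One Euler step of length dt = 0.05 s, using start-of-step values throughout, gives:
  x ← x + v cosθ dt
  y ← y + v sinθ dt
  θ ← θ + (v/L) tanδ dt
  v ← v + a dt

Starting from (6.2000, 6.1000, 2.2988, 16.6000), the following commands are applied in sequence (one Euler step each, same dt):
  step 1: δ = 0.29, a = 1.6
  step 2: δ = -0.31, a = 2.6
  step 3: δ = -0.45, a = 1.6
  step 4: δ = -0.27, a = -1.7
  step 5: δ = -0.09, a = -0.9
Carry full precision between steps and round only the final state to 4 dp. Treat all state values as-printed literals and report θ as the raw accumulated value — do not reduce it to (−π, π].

(3.6365, 9.3748, 2.0266, 16.7600)

after step 1 (δ=0.29, a=1.6): (5.647734, 6.719598, 2.390534, 16.680000)
after step 2 (δ=-0.31, a=2.6): (5.038108, 7.288731, 2.291589, 16.810000)
after step 3 (δ=-0.45, a=1.6): (4.483394, 7.920184, 2.141215, 16.890000)
after step 4 (δ=-0.27, a=-1.7): (4.027377, 8.630978, 2.054652, 16.805000)
after step 5 (δ=-0.09, a=-0.9): (3.636497, 9.374774, 2.026567, 16.760000)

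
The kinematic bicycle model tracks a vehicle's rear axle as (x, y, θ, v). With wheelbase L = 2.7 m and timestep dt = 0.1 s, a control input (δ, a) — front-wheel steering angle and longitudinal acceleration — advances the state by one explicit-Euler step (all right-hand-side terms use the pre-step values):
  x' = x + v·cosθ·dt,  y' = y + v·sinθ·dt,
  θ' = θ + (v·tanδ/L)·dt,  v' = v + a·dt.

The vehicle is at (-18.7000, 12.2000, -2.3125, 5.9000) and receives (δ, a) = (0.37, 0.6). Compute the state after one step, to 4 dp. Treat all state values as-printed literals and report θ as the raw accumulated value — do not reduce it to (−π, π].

x' = -18.7000 + 5.9000·cos(-2.3125)·0.1 = -19.0986
y' = 12.2000 + 5.9000·sin(-2.3125)·0.1 = 11.7650
θ' = -2.3125 + (5.9000/2.7)·tan(0.37)·0.1 = -2.2277
v' = 5.9000 + 0.6000·0.1 = 5.9600

(-19.0986, 11.7650, -2.2277, 5.9600)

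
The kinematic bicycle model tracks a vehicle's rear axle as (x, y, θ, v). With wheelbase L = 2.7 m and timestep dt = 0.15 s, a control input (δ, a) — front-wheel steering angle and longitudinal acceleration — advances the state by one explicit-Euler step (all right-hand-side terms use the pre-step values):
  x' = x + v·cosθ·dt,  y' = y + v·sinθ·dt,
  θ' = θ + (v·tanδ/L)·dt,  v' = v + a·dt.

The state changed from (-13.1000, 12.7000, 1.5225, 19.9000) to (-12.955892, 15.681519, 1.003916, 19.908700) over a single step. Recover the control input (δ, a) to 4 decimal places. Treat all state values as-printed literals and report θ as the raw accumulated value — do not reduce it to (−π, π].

a = (v'−v)/dt = (0.008700)/0.15 = 0.0580
Δθ = θ'−θ = -0.518584;  (v·dt/L) = 19.9000·0.15/2.7 = 1.105556
tan δ = Δθ·L/(v·dt) = -0.469071  →  δ = -0.4386

δ = -0.4386, a = 0.0580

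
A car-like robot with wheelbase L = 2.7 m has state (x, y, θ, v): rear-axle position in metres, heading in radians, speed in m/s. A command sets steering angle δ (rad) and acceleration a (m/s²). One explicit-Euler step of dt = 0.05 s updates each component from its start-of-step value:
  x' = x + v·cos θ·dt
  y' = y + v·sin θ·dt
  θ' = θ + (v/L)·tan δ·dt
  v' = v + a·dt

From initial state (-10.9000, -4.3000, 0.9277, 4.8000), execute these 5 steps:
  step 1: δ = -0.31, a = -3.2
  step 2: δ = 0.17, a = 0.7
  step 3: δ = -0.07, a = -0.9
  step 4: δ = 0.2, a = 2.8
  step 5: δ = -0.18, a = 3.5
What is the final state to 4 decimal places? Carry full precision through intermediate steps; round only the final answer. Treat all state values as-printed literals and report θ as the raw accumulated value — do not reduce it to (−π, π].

after step 1 (δ=-0.31, a=-3.2): (-10.756078, -4.107942, 0.899226, 4.640000)
after step 2 (δ=0.17, a=0.7): (-10.611724, -3.926321, 0.913976, 4.675000)
after step 3 (δ=-0.07, a=-0.9): (-10.468996, -3.741206, 0.907906, 4.630000)
after step 4 (δ=0.2, a=2.8): (-10.326531, -3.558734, 0.925287, 4.770000)
after step 5 (δ=-0.18, a=3.5): (-10.183048, -3.368222, 0.909213, 4.945000)

(-10.1830, -3.3682, 0.9092, 4.9450)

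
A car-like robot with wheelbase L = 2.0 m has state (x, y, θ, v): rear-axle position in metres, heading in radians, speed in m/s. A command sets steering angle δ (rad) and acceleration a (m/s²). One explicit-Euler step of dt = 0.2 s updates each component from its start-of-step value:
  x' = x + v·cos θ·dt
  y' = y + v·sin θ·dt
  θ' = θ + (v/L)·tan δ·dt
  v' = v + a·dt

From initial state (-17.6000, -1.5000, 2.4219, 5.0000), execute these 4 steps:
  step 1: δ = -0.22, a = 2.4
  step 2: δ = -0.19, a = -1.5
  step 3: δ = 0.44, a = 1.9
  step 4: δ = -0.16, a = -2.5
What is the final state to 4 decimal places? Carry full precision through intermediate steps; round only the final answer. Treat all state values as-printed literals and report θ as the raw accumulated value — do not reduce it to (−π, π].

(-20.5595, 1.5142, 2.3588, 5.0600)

after step 1 (δ=-0.22, a=2.4): (-18.352008, -0.840846, 2.310090, 5.480000)
after step 2 (δ=-0.19, a=-1.5): (-19.090456, -0.030963, 2.204699, 5.180000)
after step 3 (δ=0.44, a=1.9): (-19.704073, 0.803765, 2.448563, 5.560000)
after step 4 (δ=-0.16, a=-2.5): (-20.559550, 1.514189, 2.358836, 5.060000)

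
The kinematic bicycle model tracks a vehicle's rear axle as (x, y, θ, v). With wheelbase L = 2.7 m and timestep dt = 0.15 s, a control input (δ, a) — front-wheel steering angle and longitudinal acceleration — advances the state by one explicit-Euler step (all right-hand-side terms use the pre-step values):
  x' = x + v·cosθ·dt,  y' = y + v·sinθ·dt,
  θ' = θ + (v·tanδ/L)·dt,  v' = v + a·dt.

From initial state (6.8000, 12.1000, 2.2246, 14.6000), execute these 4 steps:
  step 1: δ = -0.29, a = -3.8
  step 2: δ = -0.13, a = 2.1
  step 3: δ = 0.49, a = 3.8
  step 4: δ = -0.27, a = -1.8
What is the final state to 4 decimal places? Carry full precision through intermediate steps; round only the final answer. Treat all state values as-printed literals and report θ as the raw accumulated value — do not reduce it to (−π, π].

after step 1 (δ=-0.29, a=-3.8): (5.468020, 13.838370, 1.982554, 14.030000)
after step 2 (δ=-0.13, a=2.1): (4.625755, 15.766973, 1.880652, 14.345000)
after step 3 (δ=0.49, a=3.8): (3.969642, 17.816252, 2.305732, 14.915000)
after step 4 (δ=-0.27, a=-1.8): (2.469477, 19.476009, 2.076407, 14.645000)

(2.4695, 19.4760, 2.0764, 14.6450)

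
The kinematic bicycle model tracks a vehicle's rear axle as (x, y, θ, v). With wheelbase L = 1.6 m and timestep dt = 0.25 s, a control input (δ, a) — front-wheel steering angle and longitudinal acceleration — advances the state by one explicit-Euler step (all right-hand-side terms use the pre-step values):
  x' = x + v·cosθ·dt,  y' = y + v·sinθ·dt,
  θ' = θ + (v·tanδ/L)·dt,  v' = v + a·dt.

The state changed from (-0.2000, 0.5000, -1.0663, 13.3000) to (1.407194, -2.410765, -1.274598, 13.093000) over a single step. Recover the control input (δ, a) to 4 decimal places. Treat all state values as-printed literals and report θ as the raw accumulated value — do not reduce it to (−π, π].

a = (v'−v)/dt = (-0.207000)/0.25 = -0.8280
Δθ = θ'−θ = -0.208298;  (v·dt/L) = 13.3000·0.25/1.6 = 2.078125
tan δ = Δθ·L/(v·dt) = -0.100234  →  δ = -0.0999

δ = -0.0999, a = -0.8280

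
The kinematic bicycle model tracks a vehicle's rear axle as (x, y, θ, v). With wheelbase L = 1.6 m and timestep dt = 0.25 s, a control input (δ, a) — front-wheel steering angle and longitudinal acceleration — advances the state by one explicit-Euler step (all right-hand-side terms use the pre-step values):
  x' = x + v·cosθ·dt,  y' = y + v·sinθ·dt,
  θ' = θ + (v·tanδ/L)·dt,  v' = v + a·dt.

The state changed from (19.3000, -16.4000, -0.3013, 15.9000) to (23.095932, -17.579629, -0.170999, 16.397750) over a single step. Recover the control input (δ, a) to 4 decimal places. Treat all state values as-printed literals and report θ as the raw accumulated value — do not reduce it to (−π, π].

a = (v'−v)/dt = (0.497750)/0.25 = 1.9910
Δθ = θ'−θ = 0.130301;  (v·dt/L) = 15.9000·0.25/1.6 = 2.484375
tan δ = Δθ·L/(v·dt) = 0.052448  →  δ = 0.0524

δ = 0.0524, a = 1.9910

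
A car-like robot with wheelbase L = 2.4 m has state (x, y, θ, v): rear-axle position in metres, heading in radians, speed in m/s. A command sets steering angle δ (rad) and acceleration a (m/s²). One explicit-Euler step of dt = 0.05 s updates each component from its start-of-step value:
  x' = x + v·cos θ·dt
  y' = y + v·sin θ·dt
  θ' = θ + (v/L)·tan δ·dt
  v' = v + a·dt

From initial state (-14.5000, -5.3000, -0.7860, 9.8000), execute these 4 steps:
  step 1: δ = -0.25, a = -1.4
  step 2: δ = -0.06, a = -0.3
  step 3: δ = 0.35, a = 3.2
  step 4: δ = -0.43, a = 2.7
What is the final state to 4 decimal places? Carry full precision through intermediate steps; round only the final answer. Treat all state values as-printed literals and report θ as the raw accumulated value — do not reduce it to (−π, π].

after step 1 (δ=-0.25, a=-1.4): (-14.153726, -5.646691, -0.838132, 9.730000)
after step 2 (δ=-0.06, a=-0.3): (-13.828330, -6.008353, -0.850309, 9.715000)
after step 3 (δ=0.35, a=3.2): (-13.507856, -6.373386, -0.776429, 9.875000)
after step 4 (δ=-0.43, a=2.7): (-13.155604, -6.719375, -0.870781, 10.010000)

(-13.1556, -6.7194, -0.8708, 10.0100)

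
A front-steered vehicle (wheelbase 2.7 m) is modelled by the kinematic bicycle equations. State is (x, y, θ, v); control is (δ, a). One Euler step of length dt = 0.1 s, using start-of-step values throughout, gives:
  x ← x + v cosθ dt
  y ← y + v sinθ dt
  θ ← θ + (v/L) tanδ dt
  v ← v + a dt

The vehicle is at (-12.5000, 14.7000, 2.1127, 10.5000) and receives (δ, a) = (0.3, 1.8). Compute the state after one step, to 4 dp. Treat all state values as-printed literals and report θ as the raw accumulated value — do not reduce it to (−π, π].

(-13.0416, 15.5996, 2.2330, 10.6800)

x' = -12.5000 + 10.5000·cos(2.1127)·0.1 = -13.0416
y' = 14.7000 + 10.5000·sin(2.1127)·0.1 = 15.5996
θ' = 2.1127 + (10.5000/2.7)·tan(0.3)·0.1 = 2.2330
v' = 10.5000 + 1.8000·0.1 = 10.6800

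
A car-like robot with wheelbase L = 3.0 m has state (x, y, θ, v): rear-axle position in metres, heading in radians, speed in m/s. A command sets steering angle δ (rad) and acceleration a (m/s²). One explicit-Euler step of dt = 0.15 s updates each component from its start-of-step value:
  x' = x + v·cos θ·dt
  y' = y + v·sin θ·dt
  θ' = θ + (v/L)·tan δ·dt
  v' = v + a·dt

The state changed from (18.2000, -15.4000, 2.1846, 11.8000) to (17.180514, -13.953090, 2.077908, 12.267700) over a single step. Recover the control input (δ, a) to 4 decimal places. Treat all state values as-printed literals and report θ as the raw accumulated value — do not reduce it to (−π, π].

a = (v'−v)/dt = (0.467700)/0.15 = 3.1180
Δθ = θ'−θ = -0.106692;  (v·dt/L) = 11.8000·0.15/3.0 = 0.590000
tan δ = Δθ·L/(v·dt) = -0.180834  →  δ = -0.1789

δ = -0.1789, a = 3.1180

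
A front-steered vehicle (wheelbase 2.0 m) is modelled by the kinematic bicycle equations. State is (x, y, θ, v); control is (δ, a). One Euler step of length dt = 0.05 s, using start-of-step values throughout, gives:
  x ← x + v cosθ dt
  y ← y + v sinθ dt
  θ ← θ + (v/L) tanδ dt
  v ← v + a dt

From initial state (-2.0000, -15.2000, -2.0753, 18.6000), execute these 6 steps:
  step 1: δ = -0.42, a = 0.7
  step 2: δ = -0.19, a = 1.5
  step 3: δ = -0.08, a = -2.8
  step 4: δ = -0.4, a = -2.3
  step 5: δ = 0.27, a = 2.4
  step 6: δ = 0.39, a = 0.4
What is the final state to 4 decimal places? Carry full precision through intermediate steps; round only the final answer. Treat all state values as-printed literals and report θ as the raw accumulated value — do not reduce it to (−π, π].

(-5.9473, -19.0325, -2.2878, 18.5950)

after step 1 (δ=-0.42, a=0.7): (-2.449537, -16.014135, -2.282956, 18.635000)
after step 2 (δ=-0.19, a=1.5): (-3.058408, -16.719426, -2.372553, 18.710000)
after step 3 (δ=-0.08, a=-2.8): (-3.730638, -17.370015, -2.410053, 18.570000)
after step 4 (δ=-0.4, a=-2.3): (-4.421579, -17.990268, -2.606335, 18.455000)
after step 5 (δ=0.27, a=2.4): (-5.215271, -18.460928, -2.478646, 18.575000)
after step 6 (δ=0.39, a=0.4): (-5.947295, -19.032520, -2.287762, 18.595000)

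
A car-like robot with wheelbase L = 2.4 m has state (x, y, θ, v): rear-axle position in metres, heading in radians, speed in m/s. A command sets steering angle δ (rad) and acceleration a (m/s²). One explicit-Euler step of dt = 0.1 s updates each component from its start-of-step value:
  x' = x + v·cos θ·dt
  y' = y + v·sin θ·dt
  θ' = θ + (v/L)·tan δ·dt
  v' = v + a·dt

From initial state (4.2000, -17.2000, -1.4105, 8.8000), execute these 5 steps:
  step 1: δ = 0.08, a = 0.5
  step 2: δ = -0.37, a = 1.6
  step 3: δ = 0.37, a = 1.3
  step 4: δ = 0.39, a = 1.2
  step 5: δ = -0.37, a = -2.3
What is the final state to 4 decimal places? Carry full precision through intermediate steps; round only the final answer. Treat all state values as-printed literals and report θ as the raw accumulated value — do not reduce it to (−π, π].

after step 1 (δ=0.08, a=0.5): (4.340457, -18.068718, -1.381104, 8.850000)
after step 2 (δ=-0.37, a=1.6): (4.507330, -18.937844, -1.524128, 9.010000)
after step 3 (δ=0.37, a=1.3): (4.549363, -19.837863, -1.378518, 9.140000)
after step 4 (δ=0.39, a=1.2): (4.724024, -20.735019, -1.221975, 9.260000)
after step 5 (δ=-0.37, a=-2.3): (5.040522, -21.605252, -1.371625, 9.030000)

(5.0405, -21.6053, -1.3716, 9.0300)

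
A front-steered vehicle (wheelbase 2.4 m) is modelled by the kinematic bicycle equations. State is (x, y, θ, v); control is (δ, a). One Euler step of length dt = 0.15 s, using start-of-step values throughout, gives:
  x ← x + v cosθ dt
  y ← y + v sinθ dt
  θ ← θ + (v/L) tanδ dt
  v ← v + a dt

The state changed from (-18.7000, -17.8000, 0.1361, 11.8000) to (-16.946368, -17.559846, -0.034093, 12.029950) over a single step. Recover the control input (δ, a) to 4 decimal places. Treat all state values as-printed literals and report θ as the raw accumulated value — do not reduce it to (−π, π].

a = (v'−v)/dt = (0.229950)/0.15 = 1.5330
Δθ = θ'−θ = -0.170193;  (v·dt/L) = 11.8000·0.15/2.4 = 0.737500
tan δ = Δθ·L/(v·dt) = -0.230770  →  δ = -0.2268

δ = -0.2268, a = 1.5330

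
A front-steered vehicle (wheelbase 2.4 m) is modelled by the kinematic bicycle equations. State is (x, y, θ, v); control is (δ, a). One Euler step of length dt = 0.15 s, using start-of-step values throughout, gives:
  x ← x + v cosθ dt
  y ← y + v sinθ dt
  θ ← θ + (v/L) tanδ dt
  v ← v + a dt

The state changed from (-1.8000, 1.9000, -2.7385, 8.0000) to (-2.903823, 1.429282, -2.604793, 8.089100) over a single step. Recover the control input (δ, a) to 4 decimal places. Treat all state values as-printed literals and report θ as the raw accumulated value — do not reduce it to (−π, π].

δ = 0.2613, a = 0.5940

a = (v'−v)/dt = (0.089100)/0.15 = 0.5940
Δθ = θ'−θ = 0.133707;  (v·dt/L) = 8.0000·0.15/2.4 = 0.500000
tan δ = Δθ·L/(v·dt) = 0.267414  →  δ = 0.2613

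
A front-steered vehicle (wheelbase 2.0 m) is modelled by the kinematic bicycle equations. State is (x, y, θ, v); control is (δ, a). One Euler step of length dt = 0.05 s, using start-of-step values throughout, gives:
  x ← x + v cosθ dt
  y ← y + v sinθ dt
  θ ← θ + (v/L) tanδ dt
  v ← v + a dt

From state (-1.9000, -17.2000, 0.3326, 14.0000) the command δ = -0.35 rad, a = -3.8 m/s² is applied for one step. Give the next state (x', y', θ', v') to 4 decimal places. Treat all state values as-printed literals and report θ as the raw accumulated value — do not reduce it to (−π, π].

x' = -1.9000 + 14.0000·cos(0.3326)·0.05 = -1.2384
y' = -17.2000 + 14.0000·sin(0.3326)·0.05 = -16.9714
θ' = 0.3326 + (14.0000/2.0)·tan(-0.35)·0.05 = 0.2048
v' = 14.0000 − 3.8000·0.05 = 13.8100

(-1.2384, -16.9714, 0.2048, 13.8100)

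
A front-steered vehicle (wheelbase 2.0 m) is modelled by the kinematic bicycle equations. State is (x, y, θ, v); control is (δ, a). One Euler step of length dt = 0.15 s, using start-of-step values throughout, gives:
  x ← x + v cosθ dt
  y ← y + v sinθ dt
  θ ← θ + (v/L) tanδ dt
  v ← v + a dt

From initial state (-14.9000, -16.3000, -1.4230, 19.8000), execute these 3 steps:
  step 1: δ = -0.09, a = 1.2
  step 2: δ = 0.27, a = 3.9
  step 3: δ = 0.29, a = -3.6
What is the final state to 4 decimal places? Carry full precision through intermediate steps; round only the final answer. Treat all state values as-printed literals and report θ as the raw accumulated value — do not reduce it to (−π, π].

after step 1 (δ=-0.09, a=1.2): (-14.462641, -19.237621, -1.557012, 19.980000)
after step 2 (δ=0.27, a=3.9): (-14.421331, -22.234336, -1.142290, 20.565000)
after step 3 (δ=0.29, a=-3.6): (-13.139578, -25.040186, -0.682026, 20.025000)

(-13.1396, -25.0402, -0.6820, 20.0250)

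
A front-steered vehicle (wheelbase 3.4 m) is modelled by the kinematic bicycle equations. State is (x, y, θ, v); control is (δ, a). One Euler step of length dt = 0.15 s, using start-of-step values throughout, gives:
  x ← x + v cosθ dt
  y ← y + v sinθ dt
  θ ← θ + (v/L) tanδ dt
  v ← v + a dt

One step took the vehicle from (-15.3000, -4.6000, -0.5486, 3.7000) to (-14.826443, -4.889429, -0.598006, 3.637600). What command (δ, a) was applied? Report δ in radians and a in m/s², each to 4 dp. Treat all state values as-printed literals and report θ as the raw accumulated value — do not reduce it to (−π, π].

δ = -0.2939, a = -0.4160

a = (v'−v)/dt = (-0.062400)/0.15 = -0.4160
Δθ = θ'−θ = -0.049406;  (v·dt/L) = 3.7000·0.15/3.4 = 0.163235
tan δ = Δθ·L/(v·dt) = -0.302667  →  δ = -0.2939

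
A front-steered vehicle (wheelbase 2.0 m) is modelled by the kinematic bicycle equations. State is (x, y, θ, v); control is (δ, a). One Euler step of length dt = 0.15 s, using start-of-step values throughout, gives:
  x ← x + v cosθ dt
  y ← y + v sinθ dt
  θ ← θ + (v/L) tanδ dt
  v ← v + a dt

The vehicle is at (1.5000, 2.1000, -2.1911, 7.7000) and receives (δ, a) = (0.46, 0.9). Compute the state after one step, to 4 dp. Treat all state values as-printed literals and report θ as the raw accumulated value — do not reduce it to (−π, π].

(0.8286, 1.1602, -1.9050, 7.8350)

x' = 1.5000 + 7.7000·cos(-2.1911)·0.15 = 0.8286
y' = 2.1000 + 7.7000·sin(-2.1911)·0.15 = 1.1602
θ' = -2.1911 + (7.7000/2.0)·tan(0.46)·0.15 = -1.9050
v' = 7.7000 + 0.9000·0.15 = 7.8350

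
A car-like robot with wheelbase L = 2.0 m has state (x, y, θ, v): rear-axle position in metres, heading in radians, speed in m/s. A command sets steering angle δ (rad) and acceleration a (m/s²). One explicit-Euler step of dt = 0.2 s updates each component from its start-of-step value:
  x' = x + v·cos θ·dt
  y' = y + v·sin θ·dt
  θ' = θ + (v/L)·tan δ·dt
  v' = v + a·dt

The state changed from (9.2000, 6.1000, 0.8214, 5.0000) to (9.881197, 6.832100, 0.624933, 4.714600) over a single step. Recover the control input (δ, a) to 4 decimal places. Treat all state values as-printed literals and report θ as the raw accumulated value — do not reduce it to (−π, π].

a = (v'−v)/dt = (-0.285400)/0.2 = -1.4270
Δθ = θ'−θ = -0.196467;  (v·dt/L) = 5.0000·0.2/2.0 = 0.500000
tan δ = Δθ·L/(v·dt) = -0.392934  →  δ = -0.3744

δ = -0.3744, a = -1.4270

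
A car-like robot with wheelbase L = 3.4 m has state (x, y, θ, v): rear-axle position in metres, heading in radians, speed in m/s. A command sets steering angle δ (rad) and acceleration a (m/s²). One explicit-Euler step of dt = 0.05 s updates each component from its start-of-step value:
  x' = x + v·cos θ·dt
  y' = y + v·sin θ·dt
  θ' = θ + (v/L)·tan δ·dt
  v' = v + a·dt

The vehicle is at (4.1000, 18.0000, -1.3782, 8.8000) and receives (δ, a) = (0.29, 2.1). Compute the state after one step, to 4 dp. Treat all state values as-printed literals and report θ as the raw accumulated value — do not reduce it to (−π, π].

x' = 4.1000 + 8.8000·cos(-1.3782)·0.05 = 4.1842
y' = 18.0000 + 8.8000·sin(-1.3782)·0.05 = 17.5681
θ' = -1.3782 + (8.8000/3.4)·tan(0.29)·0.05 = -1.3396
v' = 8.8000 + 2.1000·0.05 = 8.9050

(4.1842, 17.5681, -1.3396, 8.9050)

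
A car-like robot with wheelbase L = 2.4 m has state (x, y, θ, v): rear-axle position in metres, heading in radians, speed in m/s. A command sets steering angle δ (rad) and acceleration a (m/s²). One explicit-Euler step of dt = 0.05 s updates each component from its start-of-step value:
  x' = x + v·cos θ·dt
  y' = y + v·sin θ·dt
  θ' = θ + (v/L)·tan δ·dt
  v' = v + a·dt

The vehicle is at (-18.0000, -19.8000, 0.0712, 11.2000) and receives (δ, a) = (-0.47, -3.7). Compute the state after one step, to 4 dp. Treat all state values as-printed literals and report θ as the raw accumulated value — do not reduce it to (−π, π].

(-17.4414, -19.7602, -0.0473, 11.0150)

x' = -18.0000 + 11.2000·cos(0.0712)·0.05 = -17.4414
y' = -19.8000 + 11.2000·sin(0.0712)·0.05 = -19.7602
θ' = 0.0712 + (11.2000/2.4)·tan(-0.47)·0.05 = -0.0473
v' = 11.2000 − 3.7000·0.05 = 11.0150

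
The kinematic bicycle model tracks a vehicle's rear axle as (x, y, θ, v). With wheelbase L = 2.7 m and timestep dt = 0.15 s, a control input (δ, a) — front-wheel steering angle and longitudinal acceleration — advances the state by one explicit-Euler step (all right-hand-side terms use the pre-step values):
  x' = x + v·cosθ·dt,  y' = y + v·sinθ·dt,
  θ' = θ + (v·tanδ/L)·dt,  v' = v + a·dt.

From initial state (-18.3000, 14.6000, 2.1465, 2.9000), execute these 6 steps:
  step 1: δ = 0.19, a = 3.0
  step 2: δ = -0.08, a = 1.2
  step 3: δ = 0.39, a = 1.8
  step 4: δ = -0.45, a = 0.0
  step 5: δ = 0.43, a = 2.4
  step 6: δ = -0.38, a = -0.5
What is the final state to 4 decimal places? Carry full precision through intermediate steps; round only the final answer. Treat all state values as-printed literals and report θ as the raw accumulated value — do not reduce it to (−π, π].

(-20.1676, 17.2330, 2.1457, 4.0850)

after step 1 (δ=0.19, a=3.0): (-18.536825, 14.964882, 2.177485, 3.350000)
after step 2 (δ=-0.08, a=1.2): (-18.823325, 15.377706, 2.162564, 3.530000)
after step 3 (δ=0.39, a=1.8): (-19.118696, 15.817168, 2.243177, 3.800000)
after step 4 (δ=-0.45, a=0.0): (-19.473720, 16.263102, 2.141198, 3.800000)
after step 5 (δ=0.43, a=2.4): (-19.781503, 16.742862, 2.238018, 4.160000)
after step 6 (δ=-0.38, a=-0.5): (-20.167638, 17.233042, 2.145710, 4.085000)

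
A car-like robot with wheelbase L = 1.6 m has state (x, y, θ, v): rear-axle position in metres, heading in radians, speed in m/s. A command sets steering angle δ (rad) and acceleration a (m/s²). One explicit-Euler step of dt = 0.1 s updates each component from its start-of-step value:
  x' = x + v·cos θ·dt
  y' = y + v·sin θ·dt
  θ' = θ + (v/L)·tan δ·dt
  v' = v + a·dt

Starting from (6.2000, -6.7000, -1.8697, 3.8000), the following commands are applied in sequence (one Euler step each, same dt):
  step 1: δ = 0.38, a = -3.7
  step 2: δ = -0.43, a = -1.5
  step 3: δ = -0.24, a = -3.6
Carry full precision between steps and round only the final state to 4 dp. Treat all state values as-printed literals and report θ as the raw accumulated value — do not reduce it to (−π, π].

(5.9209, -7.7122, -1.9233, 2.9200)

after step 1 (δ=0.38, a=-3.7): (6.088100, -7.063151, -1.774839, 3.430000)
after step 2 (δ=-0.43, a=-1.5): (6.018598, -7.399035, -1.873156, 3.280000)
after step 3 (δ=-0.24, a=-3.6): (5.920928, -7.712156, -1.923323, 2.920000)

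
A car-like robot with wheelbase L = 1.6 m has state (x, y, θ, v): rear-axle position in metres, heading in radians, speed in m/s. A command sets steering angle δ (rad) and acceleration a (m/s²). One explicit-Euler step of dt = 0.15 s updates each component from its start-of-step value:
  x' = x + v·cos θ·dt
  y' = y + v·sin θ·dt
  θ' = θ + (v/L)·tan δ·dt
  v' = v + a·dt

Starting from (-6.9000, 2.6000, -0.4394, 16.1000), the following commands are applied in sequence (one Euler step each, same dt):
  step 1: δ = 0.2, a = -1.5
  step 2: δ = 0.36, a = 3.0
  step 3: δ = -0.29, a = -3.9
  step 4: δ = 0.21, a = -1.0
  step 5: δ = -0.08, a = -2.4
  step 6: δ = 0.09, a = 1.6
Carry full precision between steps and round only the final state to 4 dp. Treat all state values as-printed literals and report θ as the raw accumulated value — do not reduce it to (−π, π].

(6.7318, 3.2359, 0.2962, 15.4700)

after step 1 (δ=0.2, a=-1.5): (-4.714408, 1.572667, -0.133435, 15.875000)
after step 2 (δ=0.36, a=3.0): (-2.354325, 1.255868, 0.426759, 16.325000)
after step 3 (δ=-0.29, a=-3.9): (-0.125198, 2.269461, -0.029953, 15.740000)
after step 4 (δ=0.21, a=-1.0): (2.234743, 2.198753, 0.284566, 15.590000)
after step 5 (δ=-0.08, a=-2.4): (4.479197, 2.855265, 0.167391, 15.230000)
after step 6 (δ=0.09, a=1.6): (6.731766, 3.235886, 0.296242, 15.470000)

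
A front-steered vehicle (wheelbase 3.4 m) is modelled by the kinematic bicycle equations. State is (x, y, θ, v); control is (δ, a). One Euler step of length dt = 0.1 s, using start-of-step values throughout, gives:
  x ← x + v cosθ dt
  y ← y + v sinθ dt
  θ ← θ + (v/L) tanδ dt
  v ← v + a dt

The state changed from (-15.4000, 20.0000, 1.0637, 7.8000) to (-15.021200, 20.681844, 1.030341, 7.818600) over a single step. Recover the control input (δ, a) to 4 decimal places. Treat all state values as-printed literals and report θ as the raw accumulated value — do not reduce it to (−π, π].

δ = -0.1444, a = 0.1860

a = (v'−v)/dt = (0.018600)/0.1 = 0.1860
Δθ = θ'−θ = -0.033359;  (v·dt/L) = 7.8000·0.1/3.4 = 0.229412
tan δ = Δθ·L/(v·dt) = -0.145411  →  δ = -0.1444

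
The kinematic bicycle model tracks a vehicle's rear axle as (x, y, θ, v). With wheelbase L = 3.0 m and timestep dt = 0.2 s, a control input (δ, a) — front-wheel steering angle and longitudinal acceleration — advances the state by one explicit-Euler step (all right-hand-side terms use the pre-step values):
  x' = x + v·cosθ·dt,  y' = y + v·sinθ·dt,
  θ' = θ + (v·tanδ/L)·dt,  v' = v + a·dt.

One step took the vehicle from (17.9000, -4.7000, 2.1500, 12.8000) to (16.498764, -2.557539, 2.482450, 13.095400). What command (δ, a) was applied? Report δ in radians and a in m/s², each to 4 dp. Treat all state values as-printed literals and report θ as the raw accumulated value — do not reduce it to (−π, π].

δ = 0.3715, a = 1.4770

a = (v'−v)/dt = (0.295400)/0.2 = 1.4770
Δθ = θ'−θ = 0.332450;  (v·dt/L) = 12.8000·0.2/3.0 = 0.853333
tan δ = Δθ·L/(v·dt) = 0.389590  →  δ = 0.3715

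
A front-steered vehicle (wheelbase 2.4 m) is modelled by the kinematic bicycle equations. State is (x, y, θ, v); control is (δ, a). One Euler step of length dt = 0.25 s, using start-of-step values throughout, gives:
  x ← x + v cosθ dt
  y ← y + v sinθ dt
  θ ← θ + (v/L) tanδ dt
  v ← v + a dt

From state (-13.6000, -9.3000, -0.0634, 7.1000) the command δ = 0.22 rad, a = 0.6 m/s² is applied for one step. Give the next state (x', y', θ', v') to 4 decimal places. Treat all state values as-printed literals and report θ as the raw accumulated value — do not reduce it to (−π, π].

x' = -13.6000 + 7.1000·cos(-0.0634)·0.25 = -11.8286
y' = -9.3000 + 7.1000·sin(-0.0634)·0.25 = -9.4125
θ' = -0.0634 + (7.1000/2.4)·tan(0.22)·0.25 = 0.1020
v' = 7.1000 + 0.6000·0.25 = 7.2500

(-11.8286, -9.4125, 0.1020, 7.2500)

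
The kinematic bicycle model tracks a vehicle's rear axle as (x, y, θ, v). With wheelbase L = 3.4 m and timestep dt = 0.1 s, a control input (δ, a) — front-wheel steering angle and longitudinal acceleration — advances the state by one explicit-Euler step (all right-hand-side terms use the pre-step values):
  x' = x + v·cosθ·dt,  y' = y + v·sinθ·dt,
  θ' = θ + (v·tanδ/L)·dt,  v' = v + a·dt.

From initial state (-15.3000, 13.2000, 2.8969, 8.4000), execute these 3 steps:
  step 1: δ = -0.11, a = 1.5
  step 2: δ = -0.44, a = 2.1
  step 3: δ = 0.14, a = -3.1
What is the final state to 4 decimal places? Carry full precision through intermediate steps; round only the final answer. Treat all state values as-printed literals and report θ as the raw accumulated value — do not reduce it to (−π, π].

after step 1 (δ=-0.11, a=1.5): (-16.114978, 13.403497, 2.869613, 8.550000)
after step 2 (δ=-0.44, a=2.1): (-16.938549, 13.633183, 2.751226, 8.760000)
after step 3 (δ=0.14, a=-3.1): (-17.748647, 13.966525, 2.787534, 8.450000)

(-17.7486, 13.9665, 2.7875, 8.4500)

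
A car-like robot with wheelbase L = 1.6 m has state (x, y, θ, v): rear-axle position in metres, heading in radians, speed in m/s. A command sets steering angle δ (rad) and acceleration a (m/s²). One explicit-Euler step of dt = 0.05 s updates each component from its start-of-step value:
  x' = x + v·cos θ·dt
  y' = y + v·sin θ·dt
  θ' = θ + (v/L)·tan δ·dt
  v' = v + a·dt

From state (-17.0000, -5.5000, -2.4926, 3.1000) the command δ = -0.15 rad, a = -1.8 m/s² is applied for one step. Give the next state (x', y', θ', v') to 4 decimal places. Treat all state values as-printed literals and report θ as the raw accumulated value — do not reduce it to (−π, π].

x' = -17.0000 + 3.1000·cos(-2.4926)·0.05 = -17.1235
y' = -5.5000 + 3.1000·sin(-2.4926)·0.05 = -5.5937
θ' = -2.4926 + (3.1000/1.6)·tan(-0.15)·0.05 = -2.5072
v' = 3.1000 − 1.8000·0.05 = 3.0100

(-17.1235, -5.5937, -2.5072, 3.0100)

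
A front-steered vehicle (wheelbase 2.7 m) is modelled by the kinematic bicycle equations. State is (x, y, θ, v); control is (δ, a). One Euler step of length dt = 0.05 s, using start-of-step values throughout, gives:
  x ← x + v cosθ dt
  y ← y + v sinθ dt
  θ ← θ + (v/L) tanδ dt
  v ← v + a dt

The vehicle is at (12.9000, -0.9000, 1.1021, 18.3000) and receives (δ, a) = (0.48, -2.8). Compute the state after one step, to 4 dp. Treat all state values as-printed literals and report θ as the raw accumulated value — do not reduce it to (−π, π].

x' = 12.9000 + 18.3000·cos(1.1021)·0.05 = 13.3133
y' = -0.9000 + 18.3000·sin(1.1021)·0.05 = -0.0837
θ' = 1.1021 + (18.3000/2.7)·tan(0.48)·0.05 = 1.2785
v' = 18.3000 − 2.8000·0.05 = 18.1600

(13.3133, -0.0837, 1.2785, 18.1600)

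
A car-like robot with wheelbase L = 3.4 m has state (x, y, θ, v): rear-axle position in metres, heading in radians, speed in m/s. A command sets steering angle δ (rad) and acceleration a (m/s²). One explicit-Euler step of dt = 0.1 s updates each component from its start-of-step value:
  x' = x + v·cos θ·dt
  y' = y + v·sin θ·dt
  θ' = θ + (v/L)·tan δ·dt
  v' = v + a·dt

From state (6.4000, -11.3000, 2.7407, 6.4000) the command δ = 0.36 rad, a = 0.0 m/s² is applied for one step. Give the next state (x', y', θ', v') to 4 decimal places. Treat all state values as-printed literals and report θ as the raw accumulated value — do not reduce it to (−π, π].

x' = 6.4000 + 6.4000·cos(2.7407)·0.1 = 5.8107
y' = -11.3000 + 6.4000·sin(2.7407)·0.1 = -11.0502
θ' = 2.7407 + (6.4000/3.4)·tan(0.36)·0.1 = 2.8116
v' = 6.4000 + 0.0000·0.1 = 6.4000

(5.8107, -11.0502, 2.8116, 6.4000)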